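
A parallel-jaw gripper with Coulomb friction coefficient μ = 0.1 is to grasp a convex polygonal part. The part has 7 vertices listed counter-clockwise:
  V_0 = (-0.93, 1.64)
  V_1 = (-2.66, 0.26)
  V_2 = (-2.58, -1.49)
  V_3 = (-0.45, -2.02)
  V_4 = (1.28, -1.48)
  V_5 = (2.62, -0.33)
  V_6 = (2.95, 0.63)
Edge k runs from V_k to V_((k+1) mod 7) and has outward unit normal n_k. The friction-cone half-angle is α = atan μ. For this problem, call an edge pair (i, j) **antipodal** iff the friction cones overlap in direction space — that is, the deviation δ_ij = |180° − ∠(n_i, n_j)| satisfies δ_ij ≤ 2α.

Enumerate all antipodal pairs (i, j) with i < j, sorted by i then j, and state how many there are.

count = 2; pairs: (0,4), (2,6)

α = atan 0.1 = 5.71°;  2α = 11.42°
n_0 = (-0.6236, +0.7817)
n_1 = (-0.9990, -0.0457)
n_2 = (-0.2415, -0.9704)
n_3 = (+0.2980, -0.9546)
n_4 = (+0.6513, -0.7589)
n_5 = (+0.9457, -0.3251)
n_6 = (+0.2519, +0.9677)
  (0,1): δ = 125.96°  ·
  (0,2): δ = 52.55°  ·
  (0,3): δ = 21.24°  ·
  (0,4): δ = 2.06°  ✓
  (0,5): δ = 32.45°  ·
  (0,6): δ = 126.83°  ·
  (1,2): δ = 106.59°  ·
  (1,3): δ = 75.28°  ·
  (1,4): δ = 51.98°  ·
  (1,5): δ = 21.59°  ·
  (1,6): δ = 72.79°  ·
  (2,3): δ = 148.69°  ·
  (2,4): δ = 125.39°  ·
  (2,5): δ = 95.00°  ·
  (2,6): δ = 0.62°  ✓
  (3,4): δ = 156.70°  ·
  (3,5): δ = 126.31°  ·
  (3,6): δ = 31.93°  ·
  (4,5): δ = 149.61°  ·
  (4,6): δ = 55.23°  ·
  (5,6): δ = 85.62°  ·
antipodal pairs: 2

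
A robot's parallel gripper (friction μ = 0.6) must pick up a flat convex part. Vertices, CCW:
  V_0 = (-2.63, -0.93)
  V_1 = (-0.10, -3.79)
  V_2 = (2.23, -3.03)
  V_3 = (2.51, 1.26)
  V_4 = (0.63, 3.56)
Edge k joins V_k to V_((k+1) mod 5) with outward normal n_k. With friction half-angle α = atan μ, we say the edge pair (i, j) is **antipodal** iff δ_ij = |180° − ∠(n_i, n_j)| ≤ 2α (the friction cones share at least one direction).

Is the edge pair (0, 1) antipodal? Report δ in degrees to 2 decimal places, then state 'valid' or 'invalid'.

α = atan 0.6 = 30.96°;  2α = 61.93°
edge 0: e_0 = (+2.53, -2.86);  n_0 = (-0.7490, -0.6626)
edge 1: e_1 = (+2.33, +0.76);  n_1 = (+0.3101, -0.9507)
∠(n_0, n_1) = 66.57°
δ = |180° − 66.57°| = 113.43°
113.43° > 2α = 61.93°  →  invalid

δ = 113.43°, invalid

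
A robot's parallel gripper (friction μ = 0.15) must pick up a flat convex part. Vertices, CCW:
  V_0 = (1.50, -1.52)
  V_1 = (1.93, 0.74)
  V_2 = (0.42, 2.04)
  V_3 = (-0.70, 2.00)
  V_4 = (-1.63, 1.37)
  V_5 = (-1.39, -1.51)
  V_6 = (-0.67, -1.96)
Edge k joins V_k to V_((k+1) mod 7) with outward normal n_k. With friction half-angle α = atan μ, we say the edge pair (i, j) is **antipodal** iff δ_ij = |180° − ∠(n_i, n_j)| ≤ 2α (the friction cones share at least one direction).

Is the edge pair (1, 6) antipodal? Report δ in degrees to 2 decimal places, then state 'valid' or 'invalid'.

δ = 52.19°, invalid

α = atan 0.15 = 8.53°;  2α = 17.06°
edge 1: e_1 = (-1.51, +1.30);  n_1 = (+0.6524, +0.7578)
edge 6: e_6 = (+2.17, +0.44);  n_6 = (+0.1987, -0.9801)
∠(n_1, n_6) = 127.81°
δ = |180° − 127.81°| = 52.19°
52.19° > 2α = 17.06°  →  invalid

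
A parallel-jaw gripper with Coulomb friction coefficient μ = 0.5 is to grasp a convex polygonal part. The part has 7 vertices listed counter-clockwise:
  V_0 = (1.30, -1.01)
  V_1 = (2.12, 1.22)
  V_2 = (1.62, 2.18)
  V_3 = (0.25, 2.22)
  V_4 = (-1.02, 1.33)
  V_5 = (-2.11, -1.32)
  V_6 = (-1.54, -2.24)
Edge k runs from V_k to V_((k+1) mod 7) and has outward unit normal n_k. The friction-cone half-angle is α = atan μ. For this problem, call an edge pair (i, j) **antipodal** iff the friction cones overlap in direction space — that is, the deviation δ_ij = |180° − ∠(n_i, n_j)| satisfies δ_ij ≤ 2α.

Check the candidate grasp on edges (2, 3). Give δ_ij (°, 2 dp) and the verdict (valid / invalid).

α = atan 0.5 = 26.57°;  2α = 53.13°
edge 2: e_2 = (-1.37, +0.04);  n_2 = (+0.0292, +0.9996)
edge 3: e_3 = (-1.27, -0.89);  n_3 = (-0.5739, +0.8189)
∠(n_2, n_3) = 36.69°
δ = |180° − 36.69°| = 143.31°
143.31° > 2α = 53.13°  →  invalid

δ = 143.31°, invalid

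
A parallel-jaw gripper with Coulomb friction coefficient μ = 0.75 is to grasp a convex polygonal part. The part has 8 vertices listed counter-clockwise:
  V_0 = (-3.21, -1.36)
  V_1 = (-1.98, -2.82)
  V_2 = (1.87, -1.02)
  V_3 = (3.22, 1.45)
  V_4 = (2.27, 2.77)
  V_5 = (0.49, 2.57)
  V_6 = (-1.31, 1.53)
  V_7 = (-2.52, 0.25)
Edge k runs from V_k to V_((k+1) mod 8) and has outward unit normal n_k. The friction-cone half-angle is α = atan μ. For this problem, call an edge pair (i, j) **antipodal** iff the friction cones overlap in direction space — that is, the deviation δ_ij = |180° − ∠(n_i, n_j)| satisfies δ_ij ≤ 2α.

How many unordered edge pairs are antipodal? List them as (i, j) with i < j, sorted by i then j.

count = 12; pairs: (0,2), (0,3), (0,4), (1,4), (1,5), (1,6), (1,7), (2,4), (2,5), (2,6), (2,7), (3,7)

α = atan 0.75 = 36.87°;  2α = 73.74°
n_0 = (-0.7648, -0.6443)
n_1 = (+0.4235, -0.9059)
n_2 = (+0.8775, -0.4796)
n_3 = (+0.8117, +0.5841)
n_4 = (-0.1117, +0.9937)
n_5 = (-0.5003, +0.8659)
n_6 = (-0.7267, +0.6870)
n_7 = (-0.9191, +0.3939)
  (0,1): δ = 105.06°  ·
  (0,2): δ = 68.77°  ✓
  (0,3): δ = 4.37°  ✓
  (0,4): δ = 56.30°  ✓
  (0,5): δ = 79.91°  ·
  (0,6): δ = 96.50°  ·
  (0,7): δ = 116.69°  ·
  (1,2): δ = 143.72°  ·
  (1,3): δ = 79.32°  ·
  (1,4): δ = 18.65°  ✓
  (1,5): δ = 4.96°  ✓
  (1,6): δ = 21.55°  ✓
  (1,7): δ = 41.74°  ✓
  (2,3): δ = 115.60°  ·
  (2,4): δ = 54.93°  ✓
  (2,5): δ = 31.32°  ✓
  (2,6): δ = 14.73°  ✓
  (2,7): δ = 5.46°  ✓
  (3,4): δ = 119.33°  ·
  (3,5): δ = 95.72°  ·
  (3,6): δ = 79.13°  ·
  (3,7): δ = 58.94°  ✓
  (4,5): δ = 156.39°  ·
  (4,6): δ = 139.80°  ·
  (4,7): δ = 119.61°  ·
  (5,6): δ = 163.41°  ·
  (5,7): δ = 143.22°  ·
  (6,7): δ = 159.81°  ·
antipodal pairs: 12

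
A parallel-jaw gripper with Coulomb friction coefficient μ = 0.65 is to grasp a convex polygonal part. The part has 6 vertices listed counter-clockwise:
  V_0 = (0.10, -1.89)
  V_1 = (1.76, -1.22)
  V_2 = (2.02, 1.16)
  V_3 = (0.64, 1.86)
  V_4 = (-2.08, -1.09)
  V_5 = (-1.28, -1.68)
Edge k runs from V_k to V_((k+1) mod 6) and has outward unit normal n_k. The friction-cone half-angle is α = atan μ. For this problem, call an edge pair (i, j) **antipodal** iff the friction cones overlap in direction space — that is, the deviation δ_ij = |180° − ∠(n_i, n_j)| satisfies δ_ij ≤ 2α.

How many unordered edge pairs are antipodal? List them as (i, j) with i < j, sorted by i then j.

α = atan 0.65 = 33.02°;  2α = 66.05°
n_0 = (+0.3743, -0.9273)
n_1 = (+0.9941, -0.1086)
n_2 = (+0.4524, +0.8918)
n_3 = (-0.7352, +0.6779)
n_4 = (-0.5935, -0.8048)
n_5 = (-0.1504, -0.9886)
  (0,1): δ = 118.21°  ·
  (0,2): δ = 48.88°  ✓
  (0,3): δ = 25.34°  ✓
  (0,4): δ = 121.61°  ·
  (0,5): δ = 149.37°  ·
  (1,2): δ = 110.66°  ·
  (1,3): δ = 36.44°  ✓
  (1,4): δ = 59.83°  ✓
  (1,5): δ = 87.58°  ·
  (2,3): δ = 105.78°  ·
  (2,4): δ = 9.51°  ✓
  (2,5): δ = 18.24°  ✓
  (3,4): δ = 83.73°  ·
  (3,5): δ = 55.98°  ✓
  (4,5): δ = 152.24°  ·
antipodal pairs: 7

count = 7; pairs: (0,2), (0,3), (1,3), (1,4), (2,4), (2,5), (3,5)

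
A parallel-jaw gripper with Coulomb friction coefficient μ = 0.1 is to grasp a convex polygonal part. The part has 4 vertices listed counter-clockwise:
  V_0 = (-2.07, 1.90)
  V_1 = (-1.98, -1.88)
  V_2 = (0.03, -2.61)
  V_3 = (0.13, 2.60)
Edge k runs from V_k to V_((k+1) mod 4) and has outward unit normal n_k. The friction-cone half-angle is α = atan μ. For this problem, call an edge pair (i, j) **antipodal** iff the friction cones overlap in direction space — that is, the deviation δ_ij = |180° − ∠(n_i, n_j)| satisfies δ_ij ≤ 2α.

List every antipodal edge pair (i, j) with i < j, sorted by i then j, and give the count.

count = 1; pairs: (0,2)

α = atan 0.1 = 5.71°;  2α = 11.42°
n_0 = (-0.9997, -0.0238)
n_1 = (-0.3414, -0.9399)
n_2 = (+0.9998, -0.0192)
n_3 = (-0.3032, +0.9529)
  (0,1): δ = 111.32°  ·
  (0,2): δ = 2.46°  ✓
  (0,3): δ = 106.29°  ·
  (1,2): δ = 71.14°  ·
  (1,3): δ = 37.61°  ·
  (2,3): δ = 71.25°  ·
antipodal pairs: 1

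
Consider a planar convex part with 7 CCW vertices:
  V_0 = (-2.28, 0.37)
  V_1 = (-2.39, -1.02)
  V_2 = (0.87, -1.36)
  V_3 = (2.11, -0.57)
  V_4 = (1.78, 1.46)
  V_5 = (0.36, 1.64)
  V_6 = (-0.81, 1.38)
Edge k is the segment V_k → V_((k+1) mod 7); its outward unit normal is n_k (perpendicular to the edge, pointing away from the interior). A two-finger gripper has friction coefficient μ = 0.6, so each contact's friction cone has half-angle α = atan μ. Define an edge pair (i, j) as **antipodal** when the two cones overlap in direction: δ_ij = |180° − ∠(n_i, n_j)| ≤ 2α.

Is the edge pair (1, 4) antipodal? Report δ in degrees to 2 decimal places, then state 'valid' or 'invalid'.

δ = 1.27°, valid

α = atan 0.6 = 30.96°;  2α = 61.93°
edge 1: e_1 = (+3.26, -0.34);  n_1 = (-0.1037, -0.9946)
edge 4: e_4 = (-1.42, +0.18);  n_4 = (+0.1258, +0.9921)
∠(n_1, n_4) = 178.73°
δ = |180° − 178.73°| = 1.27°
1.27° ≤ 2α = 61.93°  →  valid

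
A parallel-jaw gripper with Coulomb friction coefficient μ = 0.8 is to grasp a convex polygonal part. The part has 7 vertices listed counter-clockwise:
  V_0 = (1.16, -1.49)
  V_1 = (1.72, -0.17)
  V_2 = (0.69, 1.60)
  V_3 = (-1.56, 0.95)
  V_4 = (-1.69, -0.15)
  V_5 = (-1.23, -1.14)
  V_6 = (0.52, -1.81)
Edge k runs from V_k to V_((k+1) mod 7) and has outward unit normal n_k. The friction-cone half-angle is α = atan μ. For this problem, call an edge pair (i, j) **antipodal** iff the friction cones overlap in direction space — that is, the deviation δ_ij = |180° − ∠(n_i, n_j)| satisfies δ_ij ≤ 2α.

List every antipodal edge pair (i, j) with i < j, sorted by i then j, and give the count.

count = 9; pairs: (0,2), (0,3), (0,4), (1,3), (1,4), (1,5), (2,5), (2,6), (3,6)

α = atan 0.8 = 38.66°;  2α = 77.32°
n_0 = (+0.9206, -0.3905)
n_1 = (+0.8643, +0.5030)
n_2 = (-0.2775, +0.9607)
n_3 = (-0.9931, +0.1174)
n_4 = (-0.9069, -0.4214)
n_5 = (-0.3575, -0.9339)
n_6 = (+0.4472, -0.8944)
  (0,1): δ = 126.82°  ·
  (0,2): δ = 50.90°  ✓
  (0,3): δ = 16.25°  ✓
  (0,4): δ = 47.91°  ✓
  (0,5): δ = 92.04°  ·
  (0,6): δ = 139.55°  ·
  (1,2): δ = 104.08°  ·
  (1,3): δ = 36.94°  ✓
  (1,4): δ = 5.27°  ✓
  (1,5): δ = 38.85°  ✓
  (1,6): δ = 86.37°  ·
  (2,3): δ = 112.85°  ·
  (2,4): δ = 81.19°  ·
  (2,5): δ = 37.06°  ✓
  (2,6): δ = 10.45°  ✓
  (3,4): δ = 148.34°  ·
  (3,5): δ = 104.21°  ·
  (3,6): δ = 56.69°  ✓
  (4,5): δ = 135.87°  ·
  (4,6): δ = 88.36°  ·
  (5,6): δ = 132.49°  ·
antipodal pairs: 9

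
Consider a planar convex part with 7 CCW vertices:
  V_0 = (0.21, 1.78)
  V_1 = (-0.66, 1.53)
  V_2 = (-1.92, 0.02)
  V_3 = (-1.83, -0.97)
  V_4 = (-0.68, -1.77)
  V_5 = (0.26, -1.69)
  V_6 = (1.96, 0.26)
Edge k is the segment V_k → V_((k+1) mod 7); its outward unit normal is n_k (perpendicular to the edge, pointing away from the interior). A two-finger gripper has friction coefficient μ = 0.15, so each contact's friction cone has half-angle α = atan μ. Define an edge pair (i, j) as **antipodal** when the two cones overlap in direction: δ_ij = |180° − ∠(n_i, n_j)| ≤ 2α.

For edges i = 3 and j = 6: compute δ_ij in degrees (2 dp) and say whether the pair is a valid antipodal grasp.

α = atan 0.15 = 8.53°;  2α = 17.06°
edge 3: e_3 = (+1.15, -0.80);  n_3 = (-0.5711, -0.8209)
edge 6: e_6 = (-1.75, +1.52);  n_6 = (+0.6558, +0.7550)
∠(n_3, n_6) = 173.85°
δ = |180° − 173.85°| = 6.15°
6.15° ≤ 2α = 17.06°  →  valid

δ = 6.15°, valid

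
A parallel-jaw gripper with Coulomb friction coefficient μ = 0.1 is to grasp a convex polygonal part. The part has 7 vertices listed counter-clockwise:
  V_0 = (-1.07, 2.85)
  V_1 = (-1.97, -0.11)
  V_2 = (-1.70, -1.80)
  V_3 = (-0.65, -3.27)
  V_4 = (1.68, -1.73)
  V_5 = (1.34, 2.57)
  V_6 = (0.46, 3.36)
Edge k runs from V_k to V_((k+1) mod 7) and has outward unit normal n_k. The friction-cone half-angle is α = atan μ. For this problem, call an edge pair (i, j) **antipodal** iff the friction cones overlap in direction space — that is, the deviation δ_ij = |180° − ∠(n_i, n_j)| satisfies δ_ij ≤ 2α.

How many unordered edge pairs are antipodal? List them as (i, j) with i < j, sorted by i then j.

count = 1; pairs: (1,4)

α = atan 0.1 = 5.71°;  2α = 11.42°
n_0 = (-0.9568, +0.2909)
n_1 = (-0.9875, -0.1578)
n_2 = (-0.8137, -0.5812)
n_3 = (+0.5514, -0.8342)
n_4 = (+0.9969, +0.0788)
n_5 = (+0.6680, +0.7441)
n_6 = (-0.3162, +0.9487)
  (0,1): δ = 154.01°  ·
  (0,2): δ = 127.55°  ·
  (0,3): δ = 39.63°  ·
  (0,4): δ = 21.43°  ·
  (0,5): δ = 65.00°  ·
  (0,6): δ = 125.35°  ·
  (1,2): δ = 153.54°  ·
  (1,3): δ = 65.61°  ·
  (1,4): δ = 4.56°  ✓
  (1,5): δ = 39.01°  ·
  (1,6): δ = 99.36°  ·
  (2,3): δ = 92.08°  ·
  (2,4): δ = 31.02°  ·
  (2,5): δ = 12.55°  ·
  (2,6): δ = 72.90°  ·
  (3,4): δ = 118.94°  ·
  (3,5): δ = 75.38°  ·
  (3,6): δ = 15.03°  ·
  (4,5): δ = 136.44°  ·
  (4,6): δ = 76.09°  ·
  (5,6): δ = 119.65°  ·
antipodal pairs: 1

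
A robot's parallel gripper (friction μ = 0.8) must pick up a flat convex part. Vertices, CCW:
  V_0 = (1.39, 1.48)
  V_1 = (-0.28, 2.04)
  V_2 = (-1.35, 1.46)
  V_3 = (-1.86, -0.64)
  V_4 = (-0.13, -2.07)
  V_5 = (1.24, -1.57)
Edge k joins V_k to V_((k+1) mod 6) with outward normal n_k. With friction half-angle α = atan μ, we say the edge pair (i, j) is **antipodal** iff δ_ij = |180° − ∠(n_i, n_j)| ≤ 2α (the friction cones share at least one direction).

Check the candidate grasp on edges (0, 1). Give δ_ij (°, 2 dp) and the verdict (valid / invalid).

α = atan 0.8 = 38.66°;  2α = 77.32°
edge 0: e_0 = (-1.67, +0.56);  n_0 = (+0.3179, +0.9481)
edge 1: e_1 = (-1.07, -0.58);  n_1 = (-0.4765, +0.8791)
∠(n_0, n_1) = 47.00°
δ = |180° − 47.00°| = 133.00°
133.00° > 2α = 77.32°  →  invalid

δ = 133.00°, invalid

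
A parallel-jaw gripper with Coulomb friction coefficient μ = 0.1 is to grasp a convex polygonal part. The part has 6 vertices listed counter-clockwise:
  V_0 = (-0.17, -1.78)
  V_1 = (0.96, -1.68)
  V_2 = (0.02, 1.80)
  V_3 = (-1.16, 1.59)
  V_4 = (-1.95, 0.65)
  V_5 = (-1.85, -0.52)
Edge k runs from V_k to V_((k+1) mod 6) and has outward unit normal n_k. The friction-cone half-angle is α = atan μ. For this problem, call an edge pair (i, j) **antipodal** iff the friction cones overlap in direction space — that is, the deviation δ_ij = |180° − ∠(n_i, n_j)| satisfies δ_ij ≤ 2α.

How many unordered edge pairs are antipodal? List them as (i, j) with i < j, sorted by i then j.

count = 2; pairs: (0,2), (1,4)

α = atan 0.1 = 5.71°;  2α = 11.42°
n_0 = (+0.0882, -0.9961)
n_1 = (+0.9654, +0.2608)
n_2 = (-0.1752, +0.9845)
n_3 = (-0.7655, +0.6434)
n_4 = (-0.9964, -0.0852)
n_5 = (-0.6000, -0.8000)
  (0,1): δ = 79.94°  ·
  (0,2): δ = 5.03°  ✓
  (0,3): δ = 44.90°  ·
  (0,4): δ = 89.83°  ·
  (0,5): δ = 138.07°  ·
  (1,2): δ = 95.02°  ·
  (1,3): δ = 55.16°  ·
  (1,4): δ = 10.23°  ✓
  (1,5): δ = 38.01°  ·
  (2,3): δ = 140.14°  ·
  (2,4): δ = 95.21°  ·
  (2,5): δ = 46.96°  ·
  (3,4): δ = 135.07°  ·
  (3,5): δ = 86.83°  ·
  (4,5): δ = 131.76°  ·
antipodal pairs: 2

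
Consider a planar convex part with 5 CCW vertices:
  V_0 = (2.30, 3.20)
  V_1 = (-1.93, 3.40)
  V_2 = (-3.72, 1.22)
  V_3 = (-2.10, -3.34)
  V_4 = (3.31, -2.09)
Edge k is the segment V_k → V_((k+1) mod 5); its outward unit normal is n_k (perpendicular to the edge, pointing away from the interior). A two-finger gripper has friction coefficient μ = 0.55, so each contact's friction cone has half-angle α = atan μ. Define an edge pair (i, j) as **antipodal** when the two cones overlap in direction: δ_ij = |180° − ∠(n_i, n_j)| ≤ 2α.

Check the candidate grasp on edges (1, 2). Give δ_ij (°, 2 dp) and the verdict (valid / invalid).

δ = 121.05°, invalid

α = atan 0.55 = 28.81°;  2α = 57.62°
edge 1: e_1 = (-1.79, -2.18);  n_1 = (-0.7729, +0.6346)
edge 2: e_2 = (+1.62, -4.56);  n_2 = (-0.9423, -0.3348)
∠(n_1, n_2) = 58.95°
δ = |180° − 58.95°| = 121.05°
121.05° > 2α = 57.62°  →  invalid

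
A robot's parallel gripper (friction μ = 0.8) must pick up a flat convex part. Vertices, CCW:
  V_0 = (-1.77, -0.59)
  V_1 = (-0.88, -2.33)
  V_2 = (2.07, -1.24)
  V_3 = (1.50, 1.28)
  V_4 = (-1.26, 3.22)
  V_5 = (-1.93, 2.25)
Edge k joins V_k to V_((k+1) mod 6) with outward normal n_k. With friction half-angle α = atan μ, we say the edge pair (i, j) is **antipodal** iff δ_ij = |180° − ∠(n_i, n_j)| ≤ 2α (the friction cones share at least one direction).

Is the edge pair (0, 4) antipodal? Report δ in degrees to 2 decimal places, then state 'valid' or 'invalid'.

δ = 118.28°, invalid

α = atan 0.8 = 38.66°;  2α = 77.32°
edge 0: e_0 = (+0.89, -1.74);  n_0 = (-0.8903, -0.4554)
edge 4: e_4 = (-0.67, -0.97);  n_4 = (-0.8228, +0.5683)
∠(n_0, n_4) = 61.72°
δ = |180° − 61.72°| = 118.28°
118.28° > 2α = 77.32°  →  invalid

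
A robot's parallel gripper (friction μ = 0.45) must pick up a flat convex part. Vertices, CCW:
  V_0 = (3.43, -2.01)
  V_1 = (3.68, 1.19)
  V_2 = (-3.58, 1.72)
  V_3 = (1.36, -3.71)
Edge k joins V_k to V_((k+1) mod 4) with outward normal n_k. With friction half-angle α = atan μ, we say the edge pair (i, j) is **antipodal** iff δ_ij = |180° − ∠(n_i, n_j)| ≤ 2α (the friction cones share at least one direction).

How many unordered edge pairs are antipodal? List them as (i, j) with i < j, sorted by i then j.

α = atan 0.45 = 24.23°;  2α = 48.46°
n_0 = (+0.9970, -0.0779)
n_1 = (+0.0728, +0.9973)
n_2 = (-0.7397, -0.6729)
n_3 = (+0.6347, -0.7728)
  (0,1): δ = 89.71°  ·
  (0,2): δ = 46.76°  ✓
  (0,3): δ = 133.86°  ·
  (1,2): δ = 43.53°  ✓
  (1,3): δ = 43.57°  ✓
  (2,3): δ = 92.90°  ·
antipodal pairs: 3

count = 3; pairs: (0,2), (1,2), (1,3)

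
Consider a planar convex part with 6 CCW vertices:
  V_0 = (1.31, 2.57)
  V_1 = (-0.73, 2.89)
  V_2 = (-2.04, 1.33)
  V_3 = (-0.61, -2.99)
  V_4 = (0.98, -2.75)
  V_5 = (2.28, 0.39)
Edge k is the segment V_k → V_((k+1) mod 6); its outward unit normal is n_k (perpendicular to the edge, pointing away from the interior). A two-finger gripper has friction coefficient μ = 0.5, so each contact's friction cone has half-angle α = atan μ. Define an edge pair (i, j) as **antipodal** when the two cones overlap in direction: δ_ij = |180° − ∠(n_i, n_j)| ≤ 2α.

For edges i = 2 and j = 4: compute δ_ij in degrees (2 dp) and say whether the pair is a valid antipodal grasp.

δ = 40.81°, valid

α = atan 0.5 = 26.57°;  2α = 53.13°
edge 2: e_2 = (+1.43, -4.32);  n_2 = (-0.9493, -0.3142)
edge 4: e_4 = (+1.30, +3.14);  n_4 = (+0.9239, -0.3825)
∠(n_2, n_4) = 139.19°
δ = |180° − 139.19°| = 40.81°
40.81° ≤ 2α = 53.13°  →  valid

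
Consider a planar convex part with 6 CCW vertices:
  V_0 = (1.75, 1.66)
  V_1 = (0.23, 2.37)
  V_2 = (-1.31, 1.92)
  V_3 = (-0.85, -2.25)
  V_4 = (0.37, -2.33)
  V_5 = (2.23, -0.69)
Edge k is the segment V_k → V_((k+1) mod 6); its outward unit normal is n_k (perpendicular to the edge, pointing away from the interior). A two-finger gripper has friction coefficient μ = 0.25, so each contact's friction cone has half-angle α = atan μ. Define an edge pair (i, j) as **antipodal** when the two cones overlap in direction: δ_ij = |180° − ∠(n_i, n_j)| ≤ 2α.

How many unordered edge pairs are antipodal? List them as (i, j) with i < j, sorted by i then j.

α = atan 0.25 = 14.04°;  2α = 28.07°
n_0 = (+0.4232, +0.9060)
n_1 = (-0.2805, +0.9599)
n_2 = (-0.9940, -0.1096)
n_3 = (-0.0654, -0.9979)
n_4 = (+0.6614, -0.7501)
n_5 = (+0.9798, +0.2001)
  (0,1): δ = 138.67°  ·
  (0,2): δ = 58.67°  ·
  (0,3): δ = 21.29°  ✓
  (0,4): δ = 66.44°  ·
  (0,5): δ = 126.58°  ·
  (1,2): δ = 99.99°  ·
  (1,3): δ = 20.04°  ✓
  (1,4): δ = 25.11°  ✓
  (1,5): δ = 85.26°  ·
  (2,3): δ = 100.05°  ·
  (2,4): δ = 54.89°  ·
  (2,5): δ = 5.25°  ✓
  (3,4): δ = 134.84°  ·
  (3,5): δ = 74.70°  ·
  (4,5): δ = 119.86°  ·
antipodal pairs: 4

count = 4; pairs: (0,3), (1,3), (1,4), (2,5)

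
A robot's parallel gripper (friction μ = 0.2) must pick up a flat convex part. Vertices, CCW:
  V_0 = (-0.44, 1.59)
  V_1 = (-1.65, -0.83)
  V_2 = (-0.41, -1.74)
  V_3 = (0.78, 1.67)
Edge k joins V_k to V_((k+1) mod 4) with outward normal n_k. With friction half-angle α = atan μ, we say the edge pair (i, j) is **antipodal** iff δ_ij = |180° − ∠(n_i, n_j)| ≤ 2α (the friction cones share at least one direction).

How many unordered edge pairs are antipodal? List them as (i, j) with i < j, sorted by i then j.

α = atan 0.2 = 11.31°;  2α = 22.62°
n_0 = (-0.8944, +0.4472)
n_1 = (-0.5916, -0.8062)
n_2 = (+0.9442, -0.3295)
n_3 = (-0.0654, +0.9979)
  (0,1): δ = 99.71°  ·
  (0,2): δ = 7.33°  ✓
  (0,3): δ = 120.32°  ·
  (1,2): δ = 72.96°  ·
  (1,3): δ = 40.03°  ·
  (2,3): δ = 67.01°  ·
antipodal pairs: 1

count = 1; pairs: (0,2)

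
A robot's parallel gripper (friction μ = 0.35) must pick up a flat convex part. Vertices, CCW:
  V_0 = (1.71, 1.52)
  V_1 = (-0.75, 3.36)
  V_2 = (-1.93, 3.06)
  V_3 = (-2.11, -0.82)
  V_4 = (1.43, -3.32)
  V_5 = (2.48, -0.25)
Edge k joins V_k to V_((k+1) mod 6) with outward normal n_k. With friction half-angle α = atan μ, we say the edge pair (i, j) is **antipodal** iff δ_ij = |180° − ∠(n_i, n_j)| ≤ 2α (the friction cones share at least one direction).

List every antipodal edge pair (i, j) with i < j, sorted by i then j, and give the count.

count = 4; pairs: (0,3), (2,4), (2,5), (3,5)

α = atan 0.35 = 19.29°;  2α = 38.58°
n_0 = (+0.5990, +0.8008)
n_1 = (-0.2464, +0.9692)
n_2 = (-0.9989, +0.0463)
n_3 = (-0.5769, -0.8168)
n_4 = (+0.9462, -0.3236)
n_5 = (+0.9170, +0.3989)
  (0,1): δ = 128.94°  ·
  (0,2): δ = 55.86°  ·
  (0,3): δ = 1.56°  ✓
  (0,4): δ = 107.91°  ·
  (0,5): δ = 150.31°  ·
  (1,2): δ = 106.92°  ·
  (1,3): δ = 49.49°  ·
  (1,4): δ = 56.85°  ·
  (1,5): δ = 99.25°  ·
  (2,3): δ = 122.57°  ·
  (2,4): δ = 16.23°  ✓
  (2,5): δ = 26.17°  ✓
  (3,4): δ = 73.65°  ·
  (3,5): δ = 31.26°  ✓
  (4,5): δ = 137.61°  ·
antipodal pairs: 4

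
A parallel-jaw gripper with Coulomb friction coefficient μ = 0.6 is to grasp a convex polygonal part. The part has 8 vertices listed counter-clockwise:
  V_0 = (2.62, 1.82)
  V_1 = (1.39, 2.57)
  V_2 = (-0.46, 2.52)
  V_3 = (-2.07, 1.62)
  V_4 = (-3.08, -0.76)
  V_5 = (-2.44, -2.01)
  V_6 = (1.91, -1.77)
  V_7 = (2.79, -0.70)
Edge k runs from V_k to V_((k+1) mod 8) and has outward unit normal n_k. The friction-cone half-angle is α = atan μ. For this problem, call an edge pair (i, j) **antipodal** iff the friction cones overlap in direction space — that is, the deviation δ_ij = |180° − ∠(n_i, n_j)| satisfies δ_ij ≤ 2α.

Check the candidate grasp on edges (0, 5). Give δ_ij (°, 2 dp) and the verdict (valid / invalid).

δ = 34.53°, valid

α = atan 0.6 = 30.96°;  2α = 61.93°
edge 0: e_0 = (-1.23, +0.75);  n_0 = (+0.5206, +0.8538)
edge 5: e_5 = (+4.35, +0.24);  n_5 = (+0.0551, -0.9985)
∠(n_0, n_5) = 145.47°
δ = |180° − 145.47°| = 34.53°
34.53° ≤ 2α = 61.93°  →  valid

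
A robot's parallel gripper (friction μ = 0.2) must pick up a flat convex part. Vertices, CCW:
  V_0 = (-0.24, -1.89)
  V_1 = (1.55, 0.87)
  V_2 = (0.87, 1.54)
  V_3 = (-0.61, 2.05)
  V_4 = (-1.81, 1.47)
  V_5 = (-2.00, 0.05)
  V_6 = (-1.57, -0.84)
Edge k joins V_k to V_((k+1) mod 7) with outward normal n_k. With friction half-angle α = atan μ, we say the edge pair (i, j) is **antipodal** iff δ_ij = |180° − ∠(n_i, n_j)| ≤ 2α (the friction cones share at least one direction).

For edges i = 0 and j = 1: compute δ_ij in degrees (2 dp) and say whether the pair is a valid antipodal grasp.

α = atan 0.2 = 11.31°;  2α = 22.62°
edge 0: e_0 = (+1.79, +2.76);  n_0 = (+0.8390, -0.5441)
edge 1: e_1 = (-0.68, +0.67);  n_1 = (+0.7018, +0.7123)
∠(n_0, n_1) = 78.39°
δ = |180° − 78.39°| = 101.61°
101.61° > 2α = 22.62°  →  invalid

δ = 101.61°, invalid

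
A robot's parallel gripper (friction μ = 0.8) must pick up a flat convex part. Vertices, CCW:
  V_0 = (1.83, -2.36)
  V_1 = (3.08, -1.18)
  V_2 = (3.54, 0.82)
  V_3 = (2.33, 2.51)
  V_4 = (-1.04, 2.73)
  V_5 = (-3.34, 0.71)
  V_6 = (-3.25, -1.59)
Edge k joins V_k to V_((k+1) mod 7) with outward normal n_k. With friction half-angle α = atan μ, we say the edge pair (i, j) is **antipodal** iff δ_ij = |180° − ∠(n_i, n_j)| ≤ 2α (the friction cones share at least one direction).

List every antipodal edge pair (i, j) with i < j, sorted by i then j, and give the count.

count = 9; pairs: (0,3), (0,4), (0,5), (1,4), (1,5), (2,5), (2,6), (3,6), (4,6)

α = atan 0.8 = 38.66°;  2α = 77.32°
n_0 = (+0.6865, -0.7272)
n_1 = (+0.9746, -0.2241)
n_2 = (+0.8131, +0.5821)
n_3 = (+0.0651, +0.9979)
n_4 = (-0.6599, +0.7514)
n_5 = (-0.9992, -0.0391)
n_6 = (-0.1499, -0.9887)
  (0,1): δ = 146.30°  ·
  (0,2): δ = 97.75°  ·
  (0,3): δ = 47.09°  ✓
  (0,4): δ = 2.06°  ✓
  (0,5): δ = 48.89°  ✓
  (0,6): δ = 128.03°  ·
  (1,2): δ = 131.45°  ·
  (1,3): δ = 80.78°  ·
  (1,4): δ = 35.76°  ✓
  (1,5): δ = 15.19°  ✓
  (1,6): δ = 94.33°  ·
  (2,3): δ = 129.34°  ·
  (2,4): δ = 84.31°  ·
  (2,5): δ = 33.36°  ✓
  (2,6): δ = 45.78°  ✓
  (3,4): δ = 134.97°  ·
  (3,5): δ = 84.02°  ·
  (3,6): δ = 4.88°  ✓
  (4,5): δ = 129.05°  ·
  (4,6): δ = 49.91°  ✓
  (5,6): δ = 100.86°  ·
antipodal pairs: 9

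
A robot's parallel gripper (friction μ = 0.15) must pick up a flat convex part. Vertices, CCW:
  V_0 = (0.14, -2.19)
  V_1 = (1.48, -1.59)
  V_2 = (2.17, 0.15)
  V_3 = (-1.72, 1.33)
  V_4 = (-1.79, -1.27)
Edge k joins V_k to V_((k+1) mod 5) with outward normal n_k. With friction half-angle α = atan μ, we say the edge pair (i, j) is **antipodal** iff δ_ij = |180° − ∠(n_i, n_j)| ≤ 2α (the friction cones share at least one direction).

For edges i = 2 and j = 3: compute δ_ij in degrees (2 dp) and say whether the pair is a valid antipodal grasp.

α = atan 0.15 = 8.53°;  2α = 17.06°
edge 2: e_2 = (-3.89, +1.18);  n_2 = (+0.2903, +0.9569)
edge 3: e_3 = (-0.07, -2.60);  n_3 = (-0.9996, +0.0269)
∠(n_2, n_3) = 105.33°
δ = |180° − 105.33°| = 74.67°
74.67° > 2α = 17.06°  →  invalid

δ = 74.67°, invalid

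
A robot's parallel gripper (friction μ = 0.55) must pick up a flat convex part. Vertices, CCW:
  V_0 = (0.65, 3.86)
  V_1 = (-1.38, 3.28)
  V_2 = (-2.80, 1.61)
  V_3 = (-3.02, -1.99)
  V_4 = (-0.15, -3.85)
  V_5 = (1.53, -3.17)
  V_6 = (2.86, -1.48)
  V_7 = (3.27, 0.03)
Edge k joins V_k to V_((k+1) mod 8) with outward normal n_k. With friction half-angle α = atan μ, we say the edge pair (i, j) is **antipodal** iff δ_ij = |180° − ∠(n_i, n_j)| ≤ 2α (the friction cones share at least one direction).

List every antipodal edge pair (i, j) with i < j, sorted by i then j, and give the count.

count = 10; pairs: (0,3), (0,4), (0,5), (1,4), (1,5), (1,6), (2,5), (2,6), (2,7), (3,7)

α = atan 0.55 = 28.81°;  2α = 57.62°
n_0 = (-0.2747, +0.9615)
n_1 = (-0.7618, +0.6478)
n_2 = (-0.9981, +0.0610)
n_3 = (-0.5439, -0.8392)
n_4 = (+0.3752, -0.9269)
n_5 = (+0.7858, -0.6184)
n_6 = (+0.9651, -0.2620)
n_7 = (+0.8254, +0.5646)
  (0,1): δ = 146.32°  ·
  (0,2): δ = 109.44°  ·
  (0,3): δ = 48.89°  ✓
  (0,4): δ = 6.09°  ✓
  (0,5): δ = 35.85°  ✓
  (0,6): δ = 58.86°  ·
  (0,7): δ = 108.43°  ·
  (1,2): δ = 143.12°  ·
  (1,3): δ = 82.57°  ·
  (1,4): δ = 27.59°  ✓
  (1,5): δ = 2.17°  ✓
  (1,6): δ = 25.18°  ✓
  (1,7): δ = 74.75°  ·
  (2,3): δ = 119.45°  ·
  (2,4): δ = 64.47°  ·
  (2,5): δ = 34.71°  ✓
  (2,6): δ = 11.69°  ✓
  (2,7): δ = 37.87°  ✓
  (3,4): δ = 125.02°  ·
  (3,5): δ = 95.26°  ·
  (3,6): δ = 72.24°  ·
  (3,7): δ = 22.68°  ✓
  (4,5): δ = 150.24°  ·
  (4,6): δ = 127.23°  ·
  (4,7): δ = 77.66°  ·
  (5,6): δ = 156.99°  ·
  (5,7): δ = 107.42°  ·
  (6,7): δ = 130.43°  ·
antipodal pairs: 10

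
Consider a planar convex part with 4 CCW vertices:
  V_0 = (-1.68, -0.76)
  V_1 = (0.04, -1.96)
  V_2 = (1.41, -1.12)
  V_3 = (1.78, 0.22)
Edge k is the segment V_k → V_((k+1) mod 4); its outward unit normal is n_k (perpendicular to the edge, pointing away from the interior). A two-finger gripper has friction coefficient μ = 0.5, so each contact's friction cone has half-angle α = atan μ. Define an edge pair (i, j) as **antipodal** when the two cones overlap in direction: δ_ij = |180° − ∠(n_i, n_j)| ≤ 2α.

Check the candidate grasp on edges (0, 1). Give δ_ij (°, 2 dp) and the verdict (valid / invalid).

α = atan 0.5 = 26.57°;  2α = 53.13°
edge 0: e_0 = (+1.72, -1.20);  n_0 = (-0.5722, -0.8201)
edge 1: e_1 = (+1.37, +0.84);  n_1 = (+0.5227, -0.8525)
∠(n_0, n_1) = 66.42°
δ = |180° − 66.42°| = 113.58°
113.58° > 2α = 53.13°  →  invalid

δ = 113.58°, invalid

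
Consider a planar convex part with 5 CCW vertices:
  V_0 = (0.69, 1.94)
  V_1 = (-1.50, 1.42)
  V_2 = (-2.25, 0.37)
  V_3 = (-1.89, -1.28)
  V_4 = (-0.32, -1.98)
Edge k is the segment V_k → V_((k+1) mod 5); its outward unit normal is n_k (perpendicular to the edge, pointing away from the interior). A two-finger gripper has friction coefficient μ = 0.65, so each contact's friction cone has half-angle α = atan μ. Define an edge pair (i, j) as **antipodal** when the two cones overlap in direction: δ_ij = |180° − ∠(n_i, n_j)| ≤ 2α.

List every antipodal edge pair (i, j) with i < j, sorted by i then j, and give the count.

count = 4; pairs: (0,3), (0,4), (1,4), (2,4)

α = atan 0.65 = 33.02°;  2α = 66.05°
n_0 = (-0.2310, +0.9729)
n_1 = (-0.8137, +0.5812)
n_2 = (-0.9770, -0.2132)
n_3 = (-0.4072, -0.9133)
n_4 = (+0.9684, -0.2495)
  (0,1): δ = 138.89°  ·
  (0,2): δ = 91.05°  ·
  (0,3): δ = 37.39°  ✓
  (0,4): δ = 62.19°  ✓
  (1,2): δ = 132.15°  ·
  (1,3): δ = 78.49°  ·
  (1,4): δ = 21.09°  ✓
  (2,3): δ = 126.34°  ·
  (2,4): δ = 26.76°  ✓
  (3,4): δ = 80.42°  ·
antipodal pairs: 4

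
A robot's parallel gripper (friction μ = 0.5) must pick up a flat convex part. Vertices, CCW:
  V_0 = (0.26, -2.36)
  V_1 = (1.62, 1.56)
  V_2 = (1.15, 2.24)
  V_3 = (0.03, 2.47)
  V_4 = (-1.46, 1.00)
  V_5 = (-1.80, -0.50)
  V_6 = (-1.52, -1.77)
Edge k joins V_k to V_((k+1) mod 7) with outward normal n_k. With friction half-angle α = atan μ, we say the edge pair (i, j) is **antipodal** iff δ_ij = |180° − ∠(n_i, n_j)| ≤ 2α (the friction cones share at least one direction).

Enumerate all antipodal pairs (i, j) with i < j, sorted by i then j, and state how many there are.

α = atan 0.5 = 26.57°;  2α = 53.13°
n_0 = (+0.9448, -0.3278)
n_1 = (+0.8226, +0.5686)
n_2 = (+0.2012, +0.9796)
n_3 = (-0.7023, +0.7119)
n_4 = (-0.9753, +0.2211)
n_5 = (-0.9765, -0.2153)
n_6 = (-0.3146, -0.9492)
  (0,1): δ = 126.22°  ·
  (0,2): δ = 82.47°  ·
  (0,3): δ = 26.25°  ✓
  (0,4): δ = 6.36°  ✓
  (0,5): δ = 31.57°  ✓
  (0,6): δ = 90.80°  ·
  (1,2): δ = 136.26°  ·
  (1,3): δ = 80.04°  ·
  (1,4): δ = 47.42°  ✓
  (1,5): δ = 22.22°  ✓
  (1,6): δ = 37.01°  ✓
  (2,3): δ = 123.78°  ·
  (2,4): δ = 91.17°  ·
  (2,5): δ = 65.96°  ·
  (2,6): δ = 6.73°  ✓
  (3,4): δ = 147.38°  ·
  (3,5): δ = 122.18°  ·
  (3,6): δ = 62.95°  ·
  (4,5): δ = 154.80°  ·
  (4,6): δ = 95.57°  ·
  (5,6): δ = 120.77°  ·
antipodal pairs: 7

count = 7; pairs: (0,3), (0,4), (0,5), (1,4), (1,5), (1,6), (2,6)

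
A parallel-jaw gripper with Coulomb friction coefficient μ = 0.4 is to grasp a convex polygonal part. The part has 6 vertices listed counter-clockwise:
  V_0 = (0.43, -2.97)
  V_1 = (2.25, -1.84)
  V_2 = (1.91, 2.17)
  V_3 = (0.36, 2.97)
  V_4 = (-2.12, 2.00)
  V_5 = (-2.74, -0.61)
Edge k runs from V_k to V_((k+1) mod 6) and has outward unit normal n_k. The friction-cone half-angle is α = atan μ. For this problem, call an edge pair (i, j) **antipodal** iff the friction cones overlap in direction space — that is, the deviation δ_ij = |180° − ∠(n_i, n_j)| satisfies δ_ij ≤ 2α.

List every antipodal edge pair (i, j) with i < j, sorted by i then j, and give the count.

α = atan 0.4 = 21.80°;  2α = 43.60°
n_0 = (+0.5275, -0.8496)
n_1 = (+0.9964, +0.0845)
n_2 = (+0.4586, +0.8886)
n_3 = (-0.3643, +0.9313)
n_4 = (-0.9729, +0.2311)
n_5 = (-0.5972, -0.8021)
  (0,1): δ = 116.99°  ·
  (0,2): δ = 59.13°  ·
  (0,3): δ = 10.47°  ✓
  (0,4): δ = 44.80°  ·
  (0,5): δ = 111.50°  ·
  (1,2): δ = 122.15°  ·
  (1,3): δ = 73.48°  ·
  (1,4): δ = 18.21°  ✓
  (1,5): δ = 48.49°  ·
  (2,3): δ = 131.34°  ·
  (2,4): δ = 76.06°  ·
  (2,5): δ = 9.37°  ✓
  (3,4): δ = 124.72°  ·
  (3,5): δ = 58.03°  ·
  (4,5): δ = 113.30°  ·
antipodal pairs: 3

count = 3; pairs: (0,3), (1,4), (2,5)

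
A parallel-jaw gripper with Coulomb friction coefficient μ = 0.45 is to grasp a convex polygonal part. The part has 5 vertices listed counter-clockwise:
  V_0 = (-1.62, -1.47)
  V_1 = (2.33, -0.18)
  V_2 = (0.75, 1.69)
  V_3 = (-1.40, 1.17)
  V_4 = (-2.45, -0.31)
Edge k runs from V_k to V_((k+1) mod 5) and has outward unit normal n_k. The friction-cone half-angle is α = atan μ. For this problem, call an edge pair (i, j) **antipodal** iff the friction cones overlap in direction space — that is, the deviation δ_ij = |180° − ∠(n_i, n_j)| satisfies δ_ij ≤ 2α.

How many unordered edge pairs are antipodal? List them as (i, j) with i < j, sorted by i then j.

count = 3; pairs: (0,2), (0,3), (1,4)

α = atan 0.45 = 24.23°;  2α = 48.46°
n_0 = (+0.3104, -0.9506)
n_1 = (+0.7639, +0.6454)
n_2 = (-0.2351, +0.9720)
n_3 = (-0.8156, +0.5786)
n_4 = (-0.8133, -0.5819)
  (0,1): δ = 67.89°  ·
  (0,2): δ = 4.49°  ✓
  (0,3): δ = 36.56°  ✓
  (0,4): δ = 107.50°  ·
  (1,2): δ = 116.60°  ·
  (1,3): δ = 75.55°  ·
  (1,4): δ = 4.61°  ✓
  (2,3): δ = 138.95°  ·
  (2,4): δ = 68.01°  ·
  (3,4): δ = 109.06°  ·
antipodal pairs: 3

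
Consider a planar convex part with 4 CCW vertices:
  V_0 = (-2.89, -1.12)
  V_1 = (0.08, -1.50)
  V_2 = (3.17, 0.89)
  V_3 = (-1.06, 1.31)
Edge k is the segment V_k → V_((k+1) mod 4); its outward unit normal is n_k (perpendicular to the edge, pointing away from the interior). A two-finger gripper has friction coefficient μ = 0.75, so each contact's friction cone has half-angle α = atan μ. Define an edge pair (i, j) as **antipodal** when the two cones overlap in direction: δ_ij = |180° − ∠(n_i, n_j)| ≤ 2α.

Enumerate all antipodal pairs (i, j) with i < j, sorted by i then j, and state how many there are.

α = atan 0.75 = 36.87°;  2α = 73.74°
n_0 = (-0.1269, -0.9919)
n_1 = (+0.6118, -0.7910)
n_2 = (+0.0988, +0.9951)
n_3 = (-0.7988, +0.6016)
  (0,1): δ = 134.99°  ·
  (0,2): δ = 1.62°  ✓
  (0,3): δ = 60.31°  ✓
  (1,2): δ = 43.39°  ✓
  (1,3): δ = 15.30°  ✓
  (2,3): δ = 121.31°  ·
antipodal pairs: 4

count = 4; pairs: (0,2), (0,3), (1,2), (1,3)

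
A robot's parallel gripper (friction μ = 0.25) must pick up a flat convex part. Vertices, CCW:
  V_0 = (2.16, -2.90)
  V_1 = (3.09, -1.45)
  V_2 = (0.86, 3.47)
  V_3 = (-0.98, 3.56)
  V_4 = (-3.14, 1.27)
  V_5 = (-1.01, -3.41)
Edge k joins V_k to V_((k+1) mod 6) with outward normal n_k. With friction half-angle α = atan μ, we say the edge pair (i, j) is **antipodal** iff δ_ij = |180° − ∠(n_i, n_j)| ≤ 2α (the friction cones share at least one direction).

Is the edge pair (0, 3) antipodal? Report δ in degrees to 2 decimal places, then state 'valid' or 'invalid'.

α = atan 0.25 = 14.04°;  2α = 28.07°
edge 0: e_0 = (+0.93, +1.45);  n_0 = (+0.8417, -0.5399)
edge 3: e_3 = (-2.16, -2.29);  n_3 = (-0.7275, +0.6862)
∠(n_0, n_3) = 169.35°
δ = |180° − 169.35°| = 10.65°
10.65° ≤ 2α = 28.07°  →  valid

δ = 10.65°, valid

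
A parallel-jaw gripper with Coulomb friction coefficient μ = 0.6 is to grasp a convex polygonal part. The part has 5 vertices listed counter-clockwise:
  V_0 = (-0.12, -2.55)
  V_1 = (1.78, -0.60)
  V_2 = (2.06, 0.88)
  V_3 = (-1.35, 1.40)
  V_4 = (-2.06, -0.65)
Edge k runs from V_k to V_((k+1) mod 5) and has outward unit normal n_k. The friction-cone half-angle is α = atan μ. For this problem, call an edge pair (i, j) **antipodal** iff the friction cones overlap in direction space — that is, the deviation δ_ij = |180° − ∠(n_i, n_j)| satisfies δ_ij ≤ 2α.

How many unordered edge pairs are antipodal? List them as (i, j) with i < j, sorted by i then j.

α = atan 0.6 = 30.96°;  2α = 61.93°
n_0 = (+0.7162, -0.6979)
n_1 = (+0.9826, -0.1859)
n_2 = (+0.1507, +0.9886)
n_3 = (-0.9449, +0.3273)
n_4 = (-0.6997, -0.7144)
  (0,1): δ = 146.46°  ·
  (0,2): δ = 54.41°  ✓
  (0,3): δ = 25.15°  ✓
  (0,4): δ = 89.85°  ·
  (1,2): δ = 87.96°  ·
  (1,3): δ = 8.39°  ✓
  (1,4): δ = 56.31°  ✓
  (2,3): δ = 100.43°  ·
  (2,4): δ = 35.73°  ✓
  (3,4): δ = 115.30°  ·
antipodal pairs: 5

count = 5; pairs: (0,2), (0,3), (1,3), (1,4), (2,4)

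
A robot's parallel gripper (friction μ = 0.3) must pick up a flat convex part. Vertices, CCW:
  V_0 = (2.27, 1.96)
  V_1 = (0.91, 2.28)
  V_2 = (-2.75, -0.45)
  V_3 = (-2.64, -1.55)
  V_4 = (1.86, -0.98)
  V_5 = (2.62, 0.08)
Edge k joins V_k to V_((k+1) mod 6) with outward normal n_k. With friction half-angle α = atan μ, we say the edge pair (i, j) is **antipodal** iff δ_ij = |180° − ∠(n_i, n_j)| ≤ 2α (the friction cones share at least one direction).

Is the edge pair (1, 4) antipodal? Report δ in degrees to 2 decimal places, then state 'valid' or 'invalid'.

δ = 17.64°, valid

α = atan 0.3 = 16.70°;  2α = 33.40°
edge 1: e_1 = (-3.66, -2.73);  n_1 = (-0.5979, +0.8016)
edge 4: e_4 = (+0.76, +1.06);  n_4 = (+0.8127, -0.5827)
∠(n_1, n_4) = 162.36°
δ = |180° − 162.36°| = 17.64°
17.64° ≤ 2α = 33.40°  →  valid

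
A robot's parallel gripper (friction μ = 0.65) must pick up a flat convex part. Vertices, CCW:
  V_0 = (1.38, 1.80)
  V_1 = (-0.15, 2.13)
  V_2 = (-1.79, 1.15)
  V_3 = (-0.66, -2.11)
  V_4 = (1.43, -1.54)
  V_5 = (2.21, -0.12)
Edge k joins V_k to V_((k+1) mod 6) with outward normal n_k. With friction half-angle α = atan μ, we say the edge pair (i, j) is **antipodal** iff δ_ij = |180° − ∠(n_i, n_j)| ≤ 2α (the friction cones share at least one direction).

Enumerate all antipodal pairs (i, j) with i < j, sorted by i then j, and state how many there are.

α = atan 0.65 = 33.02°;  2α = 66.05°
n_0 = (+0.2108, +0.9775)
n_1 = (-0.5130, +0.8584)
n_2 = (-0.9448, -0.3275)
n_3 = (+0.2631, -0.9648)
n_4 = (+0.8765, -0.4814)
n_5 = (+0.9179, +0.3968)
  (0,1): δ = 136.97°  ·
  (0,2): δ = 58.71°  ✓
  (0,3): δ = 27.43°  ✓
  (0,4): δ = 73.39°  ·
  (0,5): δ = 125.55°  ·
  (1,2): δ = 101.74°  ·
  (1,3): δ = 15.61°  ✓
  (1,4): δ = 30.36°  ✓
  (1,5): δ = 82.52°  ·
  (2,3): δ = 93.86°  ·
  (2,4): δ = 47.90°  ✓
  (2,5): δ = 4.26°  ✓
  (3,4): δ = 134.03°  ·
  (3,5): δ = 81.88°  ·
  (4,5): δ = 127.84°  ·
antipodal pairs: 6

count = 6; pairs: (0,2), (0,3), (1,3), (1,4), (2,4), (2,5)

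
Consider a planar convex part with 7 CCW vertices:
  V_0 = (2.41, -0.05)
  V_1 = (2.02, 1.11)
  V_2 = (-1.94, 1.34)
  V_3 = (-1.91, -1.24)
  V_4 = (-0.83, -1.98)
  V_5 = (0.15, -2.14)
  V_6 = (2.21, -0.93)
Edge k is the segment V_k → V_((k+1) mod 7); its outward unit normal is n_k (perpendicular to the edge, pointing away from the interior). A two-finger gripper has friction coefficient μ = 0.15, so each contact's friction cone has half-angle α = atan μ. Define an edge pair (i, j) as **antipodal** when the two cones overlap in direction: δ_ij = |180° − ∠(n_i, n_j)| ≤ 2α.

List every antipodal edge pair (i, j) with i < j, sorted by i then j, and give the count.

α = atan 0.15 = 8.53°;  2α = 17.06°
n_0 = (+0.9479, +0.3187)
n_1 = (+0.0580, +0.9983)
n_2 = (-0.9999, -0.0116)
n_3 = (-0.5652, -0.8249)
n_4 = (-0.1611, -0.9869)
n_5 = (+0.5065, -0.8623)
n_6 = (+0.9751, -0.2216)
  (0,1): δ = 111.91°  ·
  (0,2): δ = 17.92°  ·
  (0,3): δ = 37.00°  ·
  (0,4): δ = 62.14°  ·
  (0,5): δ = 101.85°  ·
  (0,6): δ = 148.61°  ·
  (1,2): δ = 86.01°  ·
  (1,3): δ = 31.09°  ·
  (1,4): δ = 5.95°  ✓
  (1,5): δ = 33.75°  ·
  (1,6): δ = 80.52°  ·
  (2,3): δ = 125.08°  ·
  (2,4): δ = 99.94°  ·
  (2,5): δ = 60.24°  ·
  (2,6): δ = 13.47°  ✓
  (3,4): δ = 154.85°  ·
  (3,5): δ = 115.15°  ·
  (3,6): δ = 68.39°  ·
  (4,5): δ = 140.30°  ·
  (4,6): δ = 93.53°  ·
  (5,6): δ = 133.23°  ·
antipodal pairs: 2

count = 2; pairs: (1,4), (2,6)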